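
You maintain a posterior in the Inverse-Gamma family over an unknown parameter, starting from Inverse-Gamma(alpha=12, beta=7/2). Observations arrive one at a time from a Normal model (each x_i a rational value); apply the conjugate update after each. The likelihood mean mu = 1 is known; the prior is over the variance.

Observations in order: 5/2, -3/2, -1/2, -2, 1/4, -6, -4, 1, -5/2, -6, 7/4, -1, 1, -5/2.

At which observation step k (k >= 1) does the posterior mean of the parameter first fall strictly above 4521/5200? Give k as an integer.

obs 1: x=5/2 → posterior Inverse-Gamma(25/2, 37/8)
obs 2: x=-3/2 → posterior Inverse-Gamma(13, 31/4)
obs 3: x=-1/2 → posterior Inverse-Gamma(27/2, 71/8)
obs 4: x=-2 → posterior Inverse-Gamma(14, 107/8)
obs 5: x=1/4 → posterior Inverse-Gamma(29/2, 437/32)
obs 6: x=-6 → posterior Inverse-Gamma(15, 1221/32)
obs 7: x=-4 → posterior Inverse-Gamma(31/2, 1621/32)
obs 8: x=1 → posterior Inverse-Gamma(16, 1621/32)
obs 9: x=-5/2 → posterior Inverse-Gamma(33/2, 1817/32)
obs 10: x=-6 → posterior Inverse-Gamma(17, 2601/32)
obs 11: x=7/4 → posterior Inverse-Gamma(35/2, 1305/16)
obs 12: x=-1 → posterior Inverse-Gamma(18, 1337/16)
obs 13: x=1 → posterior Inverse-Gamma(37/2, 1337/16)
obs 14: x=-5/2 → posterior Inverse-Gamma(19, 1435/16)

k = 4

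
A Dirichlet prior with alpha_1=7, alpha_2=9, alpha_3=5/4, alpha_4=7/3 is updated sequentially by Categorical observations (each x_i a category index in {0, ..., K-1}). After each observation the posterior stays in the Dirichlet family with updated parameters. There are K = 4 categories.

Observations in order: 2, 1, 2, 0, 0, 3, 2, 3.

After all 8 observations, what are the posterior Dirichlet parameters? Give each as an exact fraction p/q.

alpha_1=9, alpha_2=10, alpha_3=17/4, alpha_4=13/3

obs 1: x=2 → posterior Dirichlet(7, 9, 9/4, 7/3)
obs 2: x=1 → posterior Dirichlet(7, 10, 9/4, 7/3)
obs 3: x=2 → posterior Dirichlet(7, 10, 13/4, 7/3)
obs 4: x=0 → posterior Dirichlet(8, 10, 13/4, 7/3)
obs 5: x=0 → posterior Dirichlet(9, 10, 13/4, 7/3)
obs 6: x=3 → posterior Dirichlet(9, 10, 13/4, 10/3)
obs 7: x=2 → posterior Dirichlet(9, 10, 17/4, 10/3)
obs 8: x=3 → posterior Dirichlet(9, 10, 17/4, 13/3)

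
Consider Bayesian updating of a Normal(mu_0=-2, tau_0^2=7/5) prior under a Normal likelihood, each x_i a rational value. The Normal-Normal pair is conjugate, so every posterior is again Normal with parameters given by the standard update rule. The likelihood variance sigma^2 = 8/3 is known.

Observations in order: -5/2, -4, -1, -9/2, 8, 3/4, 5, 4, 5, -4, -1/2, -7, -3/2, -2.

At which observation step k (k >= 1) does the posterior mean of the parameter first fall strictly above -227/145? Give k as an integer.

obs 1: x=-5/2 → posterior Normal(-265/122, 56/61)
obs 2: x=-4 → posterior Normal(-433/164, 28/41)
obs 3: x=-1 → posterior Normal(-475/206, 56/103)
obs 4: x=-9/2 → posterior Normal(-83/31, 14/31)
obs 5: x=8 → posterior Normal(-164/145, 56/145)
obs 6: x=3/4 → posterior Normal(-593/664, 28/83)
obs 7: x=5 → posterior Normal(-173/748, 56/187)
obs 8: x=4 → posterior Normal(163/832, 7/26)
obs 9: x=5 → posterior Normal(583/916, 56/229)
obs 10: x=-4 → posterior Normal(247/1000, 28/125)
obs 11: x=-1/2 → posterior Normal(205/1084, 56/271)
obs 12: x=-7 → posterior Normal(-383/1168, 14/73)
obs 13: x=-3/2 → posterior Normal(-509/1252, 56/313)
obs 14: x=-2 → posterior Normal(-677/1336, 28/167)

k = 5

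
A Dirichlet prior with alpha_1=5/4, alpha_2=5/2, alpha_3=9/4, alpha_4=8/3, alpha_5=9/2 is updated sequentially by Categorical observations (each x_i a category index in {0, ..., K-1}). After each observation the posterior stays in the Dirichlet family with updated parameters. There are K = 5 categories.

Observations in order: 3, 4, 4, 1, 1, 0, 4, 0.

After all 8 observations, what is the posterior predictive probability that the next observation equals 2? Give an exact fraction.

obs 1: x=3 → posterior Dirichlet(5/4, 5/2, 9/4, 11/3, 9/2)
obs 2: x=4 → posterior Dirichlet(5/4, 5/2, 9/4, 11/3, 11/2)
obs 3: x=4 → posterior Dirichlet(5/4, 5/2, 9/4, 11/3, 13/2)
obs 4: x=1 → posterior Dirichlet(5/4, 7/2, 9/4, 11/3, 13/2)
obs 5: x=1 → posterior Dirichlet(5/4, 9/2, 9/4, 11/3, 13/2)
obs 6: x=0 → posterior Dirichlet(9/4, 9/2, 9/4, 11/3, 13/2)
obs 7: x=4 → posterior Dirichlet(9/4, 9/2, 9/4, 11/3, 15/2)
obs 8: x=0 → posterior Dirichlet(13/4, 9/2, 9/4, 11/3, 15/2)

27/254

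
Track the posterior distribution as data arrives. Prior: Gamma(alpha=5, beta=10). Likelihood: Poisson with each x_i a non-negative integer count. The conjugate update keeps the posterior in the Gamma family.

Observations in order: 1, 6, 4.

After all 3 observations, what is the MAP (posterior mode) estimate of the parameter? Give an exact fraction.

15/13

obs 1: x=1 → posterior Gamma(6, 11)
obs 2: x=6 → posterior Gamma(12, 12)
obs 3: x=4 → posterior Gamma(16, 13)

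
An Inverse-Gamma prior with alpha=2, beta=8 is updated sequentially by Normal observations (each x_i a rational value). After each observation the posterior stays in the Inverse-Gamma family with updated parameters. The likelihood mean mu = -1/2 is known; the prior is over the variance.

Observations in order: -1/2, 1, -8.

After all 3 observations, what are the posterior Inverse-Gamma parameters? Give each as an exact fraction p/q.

alpha=7/2, beta=149/4

obs 1: x=-1/2 → posterior Inverse-Gamma(5/2, 8)
obs 2: x=1 → posterior Inverse-Gamma(3, 73/8)
obs 3: x=-8 → posterior Inverse-Gamma(7/2, 149/4)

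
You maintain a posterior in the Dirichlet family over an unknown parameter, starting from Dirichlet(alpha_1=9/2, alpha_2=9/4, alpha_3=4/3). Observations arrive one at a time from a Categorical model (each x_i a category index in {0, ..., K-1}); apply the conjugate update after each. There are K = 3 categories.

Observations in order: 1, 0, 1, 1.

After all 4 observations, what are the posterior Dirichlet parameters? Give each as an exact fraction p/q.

obs 1: x=1 → posterior Dirichlet(9/2, 13/4, 4/3)
obs 2: x=0 → posterior Dirichlet(11/2, 13/4, 4/3)
obs 3: x=1 → posterior Dirichlet(11/2, 17/4, 4/3)
obs 4: x=1 → posterior Dirichlet(11/2, 21/4, 4/3)

alpha_1=11/2, alpha_2=21/4, alpha_3=4/3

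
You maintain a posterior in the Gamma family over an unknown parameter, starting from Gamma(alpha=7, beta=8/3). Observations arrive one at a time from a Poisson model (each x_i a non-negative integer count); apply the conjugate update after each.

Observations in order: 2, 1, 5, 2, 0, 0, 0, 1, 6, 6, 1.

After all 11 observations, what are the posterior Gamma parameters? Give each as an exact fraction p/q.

alpha=31, beta=41/3

obs 1: x=2 → posterior Gamma(9, 11/3)
obs 2: x=1 → posterior Gamma(10, 14/3)
obs 3: x=5 → posterior Gamma(15, 17/3)
obs 4: x=2 → posterior Gamma(17, 20/3)
obs 5: x=0 → posterior Gamma(17, 23/3)
obs 6: x=0 → posterior Gamma(17, 26/3)
obs 7: x=0 → posterior Gamma(17, 29/3)
obs 8: x=1 → posterior Gamma(18, 32/3)
obs 9: x=6 → posterior Gamma(24, 35/3)
obs 10: x=6 → posterior Gamma(30, 38/3)
obs 11: x=1 → posterior Gamma(31, 41/3)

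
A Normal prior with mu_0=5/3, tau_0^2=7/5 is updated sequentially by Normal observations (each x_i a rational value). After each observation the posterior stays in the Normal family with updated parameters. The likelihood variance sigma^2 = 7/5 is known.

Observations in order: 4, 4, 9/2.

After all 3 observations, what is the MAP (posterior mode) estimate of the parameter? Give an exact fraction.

obs 1: x=4 → posterior Normal(17/6, 7/10)
obs 2: x=4 → posterior Normal(29/9, 7/15)
obs 3: x=9/2 → posterior Normal(85/24, 7/20)

85/24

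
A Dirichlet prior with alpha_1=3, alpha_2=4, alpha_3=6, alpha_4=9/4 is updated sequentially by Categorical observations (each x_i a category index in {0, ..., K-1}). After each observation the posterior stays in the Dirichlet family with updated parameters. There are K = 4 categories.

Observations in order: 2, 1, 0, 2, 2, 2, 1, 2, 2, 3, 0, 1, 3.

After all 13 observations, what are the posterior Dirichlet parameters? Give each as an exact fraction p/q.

obs 1: x=2 → posterior Dirichlet(3, 4, 7, 9/4)
obs 2: x=1 → posterior Dirichlet(3, 5, 7, 9/4)
obs 3: x=0 → posterior Dirichlet(4, 5, 7, 9/4)
obs 4: x=2 → posterior Dirichlet(4, 5, 8, 9/4)
obs 5: x=2 → posterior Dirichlet(4, 5, 9, 9/4)
obs 6: x=2 → posterior Dirichlet(4, 5, 10, 9/4)
obs 7: x=1 → posterior Dirichlet(4, 6, 10, 9/4)
obs 8: x=2 → posterior Dirichlet(4, 6, 11, 9/4)
obs 9: x=2 → posterior Dirichlet(4, 6, 12, 9/4)
obs 10: x=3 → posterior Dirichlet(4, 6, 12, 13/4)
obs 11: x=0 → posterior Dirichlet(5, 6, 12, 13/4)
obs 12: x=1 → posterior Dirichlet(5, 7, 12, 13/4)
obs 13: x=3 → posterior Dirichlet(5, 7, 12, 17/4)

alpha_1=5, alpha_2=7, alpha_3=12, alpha_4=17/4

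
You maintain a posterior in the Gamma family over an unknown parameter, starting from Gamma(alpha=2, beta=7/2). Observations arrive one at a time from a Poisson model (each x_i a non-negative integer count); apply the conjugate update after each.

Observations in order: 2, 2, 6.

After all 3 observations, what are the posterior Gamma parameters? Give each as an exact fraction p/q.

obs 1: x=2 → posterior Gamma(4, 9/2)
obs 2: x=2 → posterior Gamma(6, 11/2)
obs 3: x=6 → posterior Gamma(12, 13/2)

alpha=12, beta=13/2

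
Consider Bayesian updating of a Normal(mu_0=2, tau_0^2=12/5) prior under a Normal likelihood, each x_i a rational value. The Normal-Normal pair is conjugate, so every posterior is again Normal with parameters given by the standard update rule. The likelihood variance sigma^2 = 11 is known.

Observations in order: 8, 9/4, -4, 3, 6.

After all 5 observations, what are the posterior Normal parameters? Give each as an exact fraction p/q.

mu_0=293/115, tau_0^2=132/115

obs 1: x=8 → posterior Normal(206/67, 132/67)
obs 2: x=9/4 → posterior Normal(233/79, 132/79)
obs 3: x=-4 → posterior Normal(185/91, 132/91)
obs 4: x=3 → posterior Normal(221/103, 132/103)
obs 5: x=6 → posterior Normal(293/115, 132/115)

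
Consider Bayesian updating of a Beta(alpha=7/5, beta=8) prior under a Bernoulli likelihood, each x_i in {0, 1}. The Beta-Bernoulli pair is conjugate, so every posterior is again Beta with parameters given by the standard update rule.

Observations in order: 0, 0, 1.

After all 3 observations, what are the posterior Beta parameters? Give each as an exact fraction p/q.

alpha=12/5, beta=10

obs 1: x=0 → posterior Beta(7/5, 9)
obs 2: x=0 → posterior Beta(7/5, 10)
obs 3: x=1 → posterior Beta(12/5, 10)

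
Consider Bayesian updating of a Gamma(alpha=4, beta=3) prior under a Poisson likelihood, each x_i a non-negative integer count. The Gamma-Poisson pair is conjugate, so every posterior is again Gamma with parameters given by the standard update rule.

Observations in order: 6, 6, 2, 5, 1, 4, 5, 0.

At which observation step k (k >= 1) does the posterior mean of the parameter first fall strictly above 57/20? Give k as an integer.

obs 1: x=6 → posterior Gamma(10, 4)
obs 2: x=6 → posterior Gamma(16, 5)
obs 3: x=2 → posterior Gamma(18, 6)
obs 4: x=5 → posterior Gamma(23, 7)
obs 5: x=1 → posterior Gamma(24, 8)
obs 6: x=4 → posterior Gamma(28, 9)
obs 7: x=5 → posterior Gamma(33, 10)
obs 8: x=0 → posterior Gamma(33, 11)

k = 2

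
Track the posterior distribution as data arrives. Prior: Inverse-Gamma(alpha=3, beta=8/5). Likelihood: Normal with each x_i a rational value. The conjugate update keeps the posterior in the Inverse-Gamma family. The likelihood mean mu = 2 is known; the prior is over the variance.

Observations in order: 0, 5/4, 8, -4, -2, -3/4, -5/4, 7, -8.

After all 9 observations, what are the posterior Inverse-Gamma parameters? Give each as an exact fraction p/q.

obs 1: x=0 → posterior Inverse-Gamma(7/2, 18/5)
obs 2: x=5/4 → posterior Inverse-Gamma(4, 621/160)
obs 3: x=8 → posterior Inverse-Gamma(9/2, 3501/160)
obs 4: x=-4 → posterior Inverse-Gamma(5, 6381/160)
obs 5: x=-2 → posterior Inverse-Gamma(11/2, 7661/160)
obs 6: x=-3/4 → posterior Inverse-Gamma(6, 4133/80)
obs 7: x=-5/4 → posterior Inverse-Gamma(13/2, 9111/160)
obs 8: x=7 → posterior Inverse-Gamma(7, 11111/160)
obs 9: x=-8 → posterior Inverse-Gamma(15/2, 19111/160)

alpha=15/2, beta=19111/160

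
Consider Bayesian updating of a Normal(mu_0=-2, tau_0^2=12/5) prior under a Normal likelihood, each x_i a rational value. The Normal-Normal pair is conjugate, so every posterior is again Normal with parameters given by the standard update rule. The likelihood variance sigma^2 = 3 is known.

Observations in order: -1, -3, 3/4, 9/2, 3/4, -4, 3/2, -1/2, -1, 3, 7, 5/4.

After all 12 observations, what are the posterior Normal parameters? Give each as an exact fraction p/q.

mu_0=27/53, tau_0^2=12/53

obs 1: x=-1 → posterior Normal(-14/9, 4/3)
obs 2: x=-3 → posterior Normal(-2, 12/13)
obs 3: x=3/4 → posterior Normal(-23/17, 12/17)
obs 4: x=9/2 → posterior Normal(-5/21, 4/7)
obs 5: x=3/4 → posterior Normal(-2/25, 12/25)
obs 6: x=-4 → posterior Normal(-18/29, 12/29)
obs 7: x=3/2 → posterior Normal(-4/11, 4/11)
obs 8: x=-1/2 → posterior Normal(-14/37, 12/37)
obs 9: x=-1 → posterior Normal(-18/41, 12/41)
obs 10: x=3 → posterior Normal(-2/15, 4/15)
obs 11: x=7 → posterior Normal(22/49, 12/49)
obs 12: x=5/4 → posterior Normal(27/53, 12/53)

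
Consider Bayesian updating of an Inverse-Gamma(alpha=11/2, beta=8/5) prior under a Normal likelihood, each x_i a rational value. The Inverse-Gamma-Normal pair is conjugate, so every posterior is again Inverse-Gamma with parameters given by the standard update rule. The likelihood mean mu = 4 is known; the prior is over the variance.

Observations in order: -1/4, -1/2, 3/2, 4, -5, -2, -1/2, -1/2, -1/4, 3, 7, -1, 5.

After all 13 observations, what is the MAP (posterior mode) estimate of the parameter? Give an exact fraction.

obs 1: x=-1/4 → posterior Inverse-Gamma(6, 1701/160)
obs 2: x=-1/2 → posterior Inverse-Gamma(13/2, 3321/160)
obs 3: x=3/2 → posterior Inverse-Gamma(7, 3821/160)
obs 4: x=4 → posterior Inverse-Gamma(15/2, 3821/160)
obs 5: x=-5 → posterior Inverse-Gamma(8, 10301/160)
obs 6: x=-2 → posterior Inverse-Gamma(17/2, 13181/160)
obs 7: x=-1/2 → posterior Inverse-Gamma(9, 14801/160)
obs 8: x=-1/2 → posterior Inverse-Gamma(19/2, 16421/160)
obs 9: x=-1/4 → posterior Inverse-Gamma(10, 8933/80)
obs 10: x=3 → posterior Inverse-Gamma(21/2, 8973/80)
obs 11: x=7 → posterior Inverse-Gamma(11, 9333/80)
obs 12: x=-1 → posterior Inverse-Gamma(23/2, 10333/80)
obs 13: x=5 → posterior Inverse-Gamma(12, 10373/80)

10373/1040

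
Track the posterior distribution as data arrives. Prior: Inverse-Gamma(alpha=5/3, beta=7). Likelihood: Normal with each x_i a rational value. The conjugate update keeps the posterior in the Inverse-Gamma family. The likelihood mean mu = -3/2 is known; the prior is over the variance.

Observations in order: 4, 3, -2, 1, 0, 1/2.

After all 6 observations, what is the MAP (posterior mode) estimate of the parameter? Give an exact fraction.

obs 1: x=4 → posterior Inverse-Gamma(13/6, 177/8)
obs 2: x=3 → posterior Inverse-Gamma(8/3, 129/4)
obs 3: x=-2 → posterior Inverse-Gamma(19/6, 259/8)
obs 4: x=1 → posterior Inverse-Gamma(11/3, 71/2)
obs 5: x=0 → posterior Inverse-Gamma(25/6, 293/8)
obs 6: x=1/2 → posterior Inverse-Gamma(14/3, 309/8)

927/136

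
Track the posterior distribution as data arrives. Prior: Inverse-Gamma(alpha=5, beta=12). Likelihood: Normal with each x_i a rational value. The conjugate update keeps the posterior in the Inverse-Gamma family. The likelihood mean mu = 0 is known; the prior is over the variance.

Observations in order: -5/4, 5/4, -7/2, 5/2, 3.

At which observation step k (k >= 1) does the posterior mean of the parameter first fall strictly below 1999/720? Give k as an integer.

obs 1: x=-5/4 → posterior Inverse-Gamma(11/2, 409/32)
obs 2: x=5/4 → posterior Inverse-Gamma(6, 217/16)
obs 3: x=-7/2 → posterior Inverse-Gamma(13/2, 315/16)
obs 4: x=5/2 → posterior Inverse-Gamma(7, 365/16)
obs 5: x=3 → posterior Inverse-Gamma(15/2, 437/16)

k = 2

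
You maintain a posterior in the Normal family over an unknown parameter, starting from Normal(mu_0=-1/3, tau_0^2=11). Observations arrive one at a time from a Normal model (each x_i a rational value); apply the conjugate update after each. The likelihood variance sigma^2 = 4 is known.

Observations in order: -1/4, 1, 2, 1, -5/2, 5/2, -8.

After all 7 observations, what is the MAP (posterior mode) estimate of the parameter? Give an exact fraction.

-577/972

obs 1: x=-1/4 → posterior Normal(-49/180, 44/15)
obs 2: x=1 → posterior Normal(83/312, 22/13)
obs 3: x=2 → posterior Normal(347/444, 44/37)
obs 4: x=1 → posterior Normal(479/576, 11/12)
obs 5: x=-5/2 → posterior Normal(149/708, 44/59)
obs 6: x=5/2 → posterior Normal(479/840, 22/35)
obs 7: x=-8 → posterior Normal(-577/972, 44/81)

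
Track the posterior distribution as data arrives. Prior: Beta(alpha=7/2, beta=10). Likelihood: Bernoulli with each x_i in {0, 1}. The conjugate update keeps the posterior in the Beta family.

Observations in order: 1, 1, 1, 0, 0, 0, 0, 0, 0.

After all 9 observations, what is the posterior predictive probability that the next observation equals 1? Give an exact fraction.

obs 1: x=1 → posterior Beta(9/2, 10)
obs 2: x=1 → posterior Beta(11/2, 10)
obs 3: x=1 → posterior Beta(13/2, 10)
obs 4: x=0 → posterior Beta(13/2, 11)
obs 5: x=0 → posterior Beta(13/2, 12)
obs 6: x=0 → posterior Beta(13/2, 13)
obs 7: x=0 → posterior Beta(13/2, 14)
obs 8: x=0 → posterior Beta(13/2, 15)
obs 9: x=0 → posterior Beta(13/2, 16)

13/45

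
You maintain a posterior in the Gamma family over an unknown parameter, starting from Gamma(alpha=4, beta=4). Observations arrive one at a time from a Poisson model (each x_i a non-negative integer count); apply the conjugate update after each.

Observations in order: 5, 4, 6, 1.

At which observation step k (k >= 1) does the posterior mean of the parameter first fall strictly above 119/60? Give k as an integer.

k = 2

obs 1: x=5 → posterior Gamma(9, 5)
obs 2: x=4 → posterior Gamma(13, 6)
obs 3: x=6 → posterior Gamma(19, 7)
obs 4: x=1 → posterior Gamma(20, 8)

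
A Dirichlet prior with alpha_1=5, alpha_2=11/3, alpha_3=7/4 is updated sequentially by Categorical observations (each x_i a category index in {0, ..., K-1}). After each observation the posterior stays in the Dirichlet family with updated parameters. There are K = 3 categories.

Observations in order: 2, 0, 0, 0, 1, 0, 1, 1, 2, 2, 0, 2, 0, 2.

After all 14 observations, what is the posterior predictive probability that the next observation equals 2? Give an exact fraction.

obs 1: x=2 → posterior Dirichlet(5, 11/3, 11/4)
obs 2: x=0 → posterior Dirichlet(6, 11/3, 11/4)
obs 3: x=0 → posterior Dirichlet(7, 11/3, 11/4)
obs 4: x=0 → posterior Dirichlet(8, 11/3, 11/4)
obs 5: x=1 → posterior Dirichlet(8, 14/3, 11/4)
obs 6: x=0 → posterior Dirichlet(9, 14/3, 11/4)
obs 7: x=1 → posterior Dirichlet(9, 17/3, 11/4)
obs 8: x=1 → posterior Dirichlet(9, 20/3, 11/4)
obs 9: x=2 → posterior Dirichlet(9, 20/3, 15/4)
obs 10: x=2 → posterior Dirichlet(9, 20/3, 19/4)
obs 11: x=0 → posterior Dirichlet(10, 20/3, 19/4)
obs 12: x=2 → posterior Dirichlet(10, 20/3, 23/4)
obs 13: x=0 → posterior Dirichlet(11, 20/3, 23/4)
obs 14: x=2 → posterior Dirichlet(11, 20/3, 27/4)

81/293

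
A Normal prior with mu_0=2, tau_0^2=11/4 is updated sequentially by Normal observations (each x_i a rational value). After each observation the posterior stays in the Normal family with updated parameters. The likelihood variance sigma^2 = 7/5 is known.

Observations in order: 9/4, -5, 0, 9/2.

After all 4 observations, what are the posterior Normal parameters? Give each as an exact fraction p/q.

mu_0=609/992, tau_0^2=77/248

obs 1: x=9/4 → posterior Normal(719/332, 77/83)
obs 2: x=-5 → posterior Normal(-127/184, 77/138)
obs 3: x=0 → posterior Normal(-381/772, 77/193)
obs 4: x=9/2 → posterior Normal(609/992, 77/248)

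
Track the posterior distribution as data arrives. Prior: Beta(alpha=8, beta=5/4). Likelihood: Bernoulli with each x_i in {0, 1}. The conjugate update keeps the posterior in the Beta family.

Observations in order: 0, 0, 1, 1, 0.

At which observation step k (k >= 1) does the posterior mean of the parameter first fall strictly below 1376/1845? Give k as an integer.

obs 1: x=0 → posterior Beta(8, 9/4)
obs 2: x=0 → posterior Beta(8, 13/4)
obs 3: x=1 → posterior Beta(9, 13/4)
obs 4: x=1 → posterior Beta(10, 13/4)
obs 5: x=0 → posterior Beta(10, 17/4)

k = 2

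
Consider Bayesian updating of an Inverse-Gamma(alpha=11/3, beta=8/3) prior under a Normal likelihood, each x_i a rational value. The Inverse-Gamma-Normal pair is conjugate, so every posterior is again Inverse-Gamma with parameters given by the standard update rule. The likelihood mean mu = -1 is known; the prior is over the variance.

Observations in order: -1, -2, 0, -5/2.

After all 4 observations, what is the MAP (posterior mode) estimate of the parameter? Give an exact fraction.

23/32

obs 1: x=-1 → posterior Inverse-Gamma(25/6, 8/3)
obs 2: x=-2 → posterior Inverse-Gamma(14/3, 19/6)
obs 3: x=0 → posterior Inverse-Gamma(31/6, 11/3)
obs 4: x=-5/2 → posterior Inverse-Gamma(17/3, 115/24)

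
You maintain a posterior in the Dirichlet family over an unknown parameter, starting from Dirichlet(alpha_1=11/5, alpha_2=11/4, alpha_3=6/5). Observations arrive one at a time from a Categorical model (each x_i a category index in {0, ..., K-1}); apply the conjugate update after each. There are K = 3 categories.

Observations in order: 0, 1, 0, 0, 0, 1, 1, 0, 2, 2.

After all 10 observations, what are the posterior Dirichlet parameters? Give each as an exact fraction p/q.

obs 1: x=0 → posterior Dirichlet(16/5, 11/4, 6/5)
obs 2: x=1 → posterior Dirichlet(16/5, 15/4, 6/5)
obs 3: x=0 → posterior Dirichlet(21/5, 15/4, 6/5)
obs 4: x=0 → posterior Dirichlet(26/5, 15/4, 6/5)
obs 5: x=0 → posterior Dirichlet(31/5, 15/4, 6/5)
obs 6: x=1 → posterior Dirichlet(31/5, 19/4, 6/5)
obs 7: x=1 → posterior Dirichlet(31/5, 23/4, 6/5)
obs 8: x=0 → posterior Dirichlet(36/5, 23/4, 6/5)
obs 9: x=2 → posterior Dirichlet(36/5, 23/4, 11/5)
obs 10: x=2 → posterior Dirichlet(36/5, 23/4, 16/5)

alpha_1=36/5, alpha_2=23/4, alpha_3=16/5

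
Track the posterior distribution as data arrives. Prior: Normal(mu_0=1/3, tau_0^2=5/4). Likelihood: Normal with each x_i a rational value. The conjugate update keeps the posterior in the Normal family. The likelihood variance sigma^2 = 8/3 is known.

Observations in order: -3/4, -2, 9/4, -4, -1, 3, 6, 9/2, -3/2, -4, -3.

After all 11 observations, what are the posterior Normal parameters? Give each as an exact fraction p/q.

mu_0=19/1182, tau_0^2=40/197

obs 1: x=-3/4 → posterior Normal(-7/564, 40/47)
obs 2: x=-2 → posterior Normal(-367/744, 20/31)
obs 3: x=9/4 → posterior Normal(19/462, 40/77)
obs 4: x=-4 → posterior Normal(-341/552, 10/23)
obs 5: x=-1 → posterior Normal(-431/642, 40/107)
obs 6: x=3 → posterior Normal(-161/732, 20/61)
obs 7: x=6 → posterior Normal(379/822, 40/137)
obs 8: x=9/2 → posterior Normal(49/57, 5/19)
obs 9: x=-3/2 → posterior Normal(649/1002, 40/167)
obs 10: x=-4 → posterior Normal(289/1092, 20/91)
obs 11: x=-3 → posterior Normal(19/1182, 40/197)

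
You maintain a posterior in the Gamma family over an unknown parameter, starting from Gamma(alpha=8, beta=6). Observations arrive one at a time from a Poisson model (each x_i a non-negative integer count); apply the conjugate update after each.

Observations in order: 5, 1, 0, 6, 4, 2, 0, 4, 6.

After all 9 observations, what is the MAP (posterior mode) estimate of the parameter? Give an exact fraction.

7/3

obs 1: x=5 → posterior Gamma(13, 7)
obs 2: x=1 → posterior Gamma(14, 8)
obs 3: x=0 → posterior Gamma(14, 9)
obs 4: x=6 → posterior Gamma(20, 10)
obs 5: x=4 → posterior Gamma(24, 11)
obs 6: x=2 → posterior Gamma(26, 12)
obs 7: x=0 → posterior Gamma(26, 13)
obs 8: x=4 → posterior Gamma(30, 14)
obs 9: x=6 → posterior Gamma(36, 15)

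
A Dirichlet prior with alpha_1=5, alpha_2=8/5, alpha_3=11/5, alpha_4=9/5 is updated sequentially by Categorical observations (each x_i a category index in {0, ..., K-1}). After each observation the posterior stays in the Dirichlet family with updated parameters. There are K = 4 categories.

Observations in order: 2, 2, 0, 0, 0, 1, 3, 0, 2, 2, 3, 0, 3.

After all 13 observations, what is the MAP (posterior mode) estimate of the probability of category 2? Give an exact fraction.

13/49

obs 1: x=2 → posterior Dirichlet(5, 8/5, 16/5, 9/5)
obs 2: x=2 → posterior Dirichlet(5, 8/5, 21/5, 9/5)
obs 3: x=0 → posterior Dirichlet(6, 8/5, 21/5, 9/5)
obs 4: x=0 → posterior Dirichlet(7, 8/5, 21/5, 9/5)
obs 5: x=0 → posterior Dirichlet(8, 8/5, 21/5, 9/5)
obs 6: x=1 → posterior Dirichlet(8, 13/5, 21/5, 9/5)
obs 7: x=3 → posterior Dirichlet(8, 13/5, 21/5, 14/5)
obs 8: x=0 → posterior Dirichlet(9, 13/5, 21/5, 14/5)
obs 9: x=2 → posterior Dirichlet(9, 13/5, 26/5, 14/5)
obs 10: x=2 → posterior Dirichlet(9, 13/5, 31/5, 14/5)
obs 11: x=3 → posterior Dirichlet(9, 13/5, 31/5, 19/5)
obs 12: x=0 → posterior Dirichlet(10, 13/5, 31/5, 19/5)
obs 13: x=3 → posterior Dirichlet(10, 13/5, 31/5, 24/5)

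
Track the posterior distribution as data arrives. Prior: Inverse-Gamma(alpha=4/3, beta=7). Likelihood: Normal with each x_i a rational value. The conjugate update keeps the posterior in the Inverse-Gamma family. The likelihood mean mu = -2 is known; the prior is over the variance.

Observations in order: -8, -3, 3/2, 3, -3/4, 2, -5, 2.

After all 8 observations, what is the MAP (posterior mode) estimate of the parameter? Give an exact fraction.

obs 1: x=-8 → posterior Inverse-Gamma(11/6, 25)
obs 2: x=-3 → posterior Inverse-Gamma(7/3, 51/2)
obs 3: x=3/2 → posterior Inverse-Gamma(17/6, 253/8)
obs 4: x=3 → posterior Inverse-Gamma(10/3, 353/8)
obs 5: x=-3/4 → posterior Inverse-Gamma(23/6, 1437/32)
obs 6: x=2 → posterior Inverse-Gamma(13/3, 1693/32)
obs 7: x=-5 → posterior Inverse-Gamma(29/6, 1837/32)
obs 8: x=2 → posterior Inverse-Gamma(16/3, 2093/32)

6279/608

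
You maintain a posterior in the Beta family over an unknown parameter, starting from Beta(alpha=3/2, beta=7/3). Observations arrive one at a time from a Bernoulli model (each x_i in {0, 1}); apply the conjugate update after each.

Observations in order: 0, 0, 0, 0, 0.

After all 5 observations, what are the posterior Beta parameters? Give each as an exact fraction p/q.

obs 1: x=0 → posterior Beta(3/2, 10/3)
obs 2: x=0 → posterior Beta(3/2, 13/3)
obs 3: x=0 → posterior Beta(3/2, 16/3)
obs 4: x=0 → posterior Beta(3/2, 19/3)
obs 5: x=0 → posterior Beta(3/2, 22/3)

alpha=3/2, beta=22/3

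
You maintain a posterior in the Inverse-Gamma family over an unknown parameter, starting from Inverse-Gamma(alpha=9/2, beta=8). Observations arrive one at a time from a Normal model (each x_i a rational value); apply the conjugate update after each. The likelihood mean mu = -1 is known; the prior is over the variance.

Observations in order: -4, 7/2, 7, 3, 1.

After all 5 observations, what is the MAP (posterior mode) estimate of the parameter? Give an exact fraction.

obs 1: x=-4 → posterior Inverse-Gamma(5, 25/2)
obs 2: x=7/2 → posterior Inverse-Gamma(11/2, 181/8)
obs 3: x=7 → posterior Inverse-Gamma(6, 437/8)
obs 4: x=3 → posterior Inverse-Gamma(13/2, 501/8)
obs 5: x=1 → posterior Inverse-Gamma(7, 517/8)

517/64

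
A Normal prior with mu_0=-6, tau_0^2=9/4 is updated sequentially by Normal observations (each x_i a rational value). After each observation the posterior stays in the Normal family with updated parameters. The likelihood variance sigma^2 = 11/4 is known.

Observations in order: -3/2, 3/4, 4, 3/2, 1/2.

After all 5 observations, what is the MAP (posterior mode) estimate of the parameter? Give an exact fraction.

obs 1: x=-3/2 → posterior Normal(-159/40, 99/80)
obs 2: x=3/4 → posterior Normal(-291/116, 99/116)
obs 3: x=4 → posterior Normal(-147/152, 99/152)
obs 4: x=3/2 → posterior Normal(-93/188, 99/188)
obs 5: x=1/2 → posterior Normal(-75/224, 99/224)

-75/224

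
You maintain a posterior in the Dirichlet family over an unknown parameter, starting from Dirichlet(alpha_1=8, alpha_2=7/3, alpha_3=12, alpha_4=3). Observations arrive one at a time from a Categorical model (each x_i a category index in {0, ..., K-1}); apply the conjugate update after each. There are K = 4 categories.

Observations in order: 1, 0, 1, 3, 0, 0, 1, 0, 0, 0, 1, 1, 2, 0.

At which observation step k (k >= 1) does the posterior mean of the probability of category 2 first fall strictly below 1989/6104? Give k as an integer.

obs 1: x=1 → posterior Dirichlet(8, 10/3, 12, 3)
obs 2: x=0 → posterior Dirichlet(9, 10/3, 12, 3)
obs 3: x=1 → posterior Dirichlet(9, 13/3, 12, 3)
obs 4: x=3 → posterior Dirichlet(9, 13/3, 12, 4)
obs 5: x=0 → posterior Dirichlet(10, 13/3, 12, 4)
obs 6: x=0 → posterior Dirichlet(11, 13/3, 12, 4)
obs 7: x=1 → posterior Dirichlet(11, 16/3, 12, 4)
obs 8: x=0 → posterior Dirichlet(12, 16/3, 12, 4)
obs 9: x=0 → posterior Dirichlet(13, 16/3, 12, 4)
obs 10: x=0 → posterior Dirichlet(14, 16/3, 12, 4)
obs 11: x=1 → posterior Dirichlet(14, 19/3, 12, 4)
obs 12: x=1 → posterior Dirichlet(14, 22/3, 12, 4)
obs 13: x=2 → posterior Dirichlet(14, 22/3, 13, 4)
obs 14: x=0 → posterior Dirichlet(15, 22/3, 13, 4)

k = 12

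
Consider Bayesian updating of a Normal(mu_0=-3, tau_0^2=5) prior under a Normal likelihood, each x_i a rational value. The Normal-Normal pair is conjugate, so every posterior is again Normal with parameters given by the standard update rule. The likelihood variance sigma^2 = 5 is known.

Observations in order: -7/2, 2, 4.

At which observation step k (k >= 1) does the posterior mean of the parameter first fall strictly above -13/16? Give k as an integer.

obs 1: x=-7/2 → posterior Normal(-13/4, 5/2)
obs 2: x=2 → posterior Normal(-3/2, 5/3)
obs 3: x=4 → posterior Normal(-1/8, 5/4)

k = 3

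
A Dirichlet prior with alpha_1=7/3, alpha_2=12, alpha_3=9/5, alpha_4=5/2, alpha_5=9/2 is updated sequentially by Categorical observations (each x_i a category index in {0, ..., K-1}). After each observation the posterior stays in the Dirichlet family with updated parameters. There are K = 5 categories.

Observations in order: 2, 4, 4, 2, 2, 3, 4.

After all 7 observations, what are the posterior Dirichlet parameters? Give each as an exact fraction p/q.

obs 1: x=2 → posterior Dirichlet(7/3, 12, 14/5, 5/2, 9/2)
obs 2: x=4 → posterior Dirichlet(7/3, 12, 14/5, 5/2, 11/2)
obs 3: x=4 → posterior Dirichlet(7/3, 12, 14/5, 5/2, 13/2)
obs 4: x=2 → posterior Dirichlet(7/3, 12, 19/5, 5/2, 13/2)
obs 5: x=2 → posterior Dirichlet(7/3, 12, 24/5, 5/2, 13/2)
obs 6: x=3 → posterior Dirichlet(7/3, 12, 24/5, 7/2, 13/2)
obs 7: x=4 → posterior Dirichlet(7/3, 12, 24/5, 7/2, 15/2)

alpha_1=7/3, alpha_2=12, alpha_3=24/5, alpha_4=7/2, alpha_5=15/2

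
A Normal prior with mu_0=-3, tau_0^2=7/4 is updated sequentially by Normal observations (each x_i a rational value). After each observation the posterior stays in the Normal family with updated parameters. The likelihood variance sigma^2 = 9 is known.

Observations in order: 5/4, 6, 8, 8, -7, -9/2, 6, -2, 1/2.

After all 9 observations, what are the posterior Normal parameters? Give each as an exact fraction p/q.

mu_0=23/396, tau_0^2=7/11

obs 1: x=5/4 → posterior Normal(-397/172, 63/43)
obs 2: x=6 → posterior Normal(-229/200, 63/50)
obs 3: x=8 → posterior Normal(-5/228, 21/19)
obs 4: x=8 → posterior Normal(219/256, 63/64)
obs 5: x=-7 → posterior Normal(23/284, 63/71)
obs 6: x=-9/2 → posterior Normal(-103/312, 21/26)
obs 7: x=6 → posterior Normal(13/68, 63/85)
obs 8: x=-2 → posterior Normal(9/368, 63/92)
obs 9: x=1/2 → posterior Normal(23/396, 7/11)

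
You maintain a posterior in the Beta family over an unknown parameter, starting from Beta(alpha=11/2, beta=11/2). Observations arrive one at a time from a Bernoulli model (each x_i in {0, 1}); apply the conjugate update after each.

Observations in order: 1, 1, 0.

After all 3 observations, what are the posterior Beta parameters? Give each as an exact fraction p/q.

obs 1: x=1 → posterior Beta(13/2, 11/2)
obs 2: x=1 → posterior Beta(15/2, 11/2)
obs 3: x=0 → posterior Beta(15/2, 13/2)

alpha=15/2, beta=13/2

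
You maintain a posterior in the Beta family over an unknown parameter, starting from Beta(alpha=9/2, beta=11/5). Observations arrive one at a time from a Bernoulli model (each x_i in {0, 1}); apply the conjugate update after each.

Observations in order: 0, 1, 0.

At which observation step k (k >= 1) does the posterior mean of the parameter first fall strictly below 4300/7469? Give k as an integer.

obs 1: x=0 → posterior Beta(9/2, 16/5)
obs 2: x=1 → posterior Beta(11/2, 16/5)
obs 3: x=0 → posterior Beta(11/2, 21/5)

k = 3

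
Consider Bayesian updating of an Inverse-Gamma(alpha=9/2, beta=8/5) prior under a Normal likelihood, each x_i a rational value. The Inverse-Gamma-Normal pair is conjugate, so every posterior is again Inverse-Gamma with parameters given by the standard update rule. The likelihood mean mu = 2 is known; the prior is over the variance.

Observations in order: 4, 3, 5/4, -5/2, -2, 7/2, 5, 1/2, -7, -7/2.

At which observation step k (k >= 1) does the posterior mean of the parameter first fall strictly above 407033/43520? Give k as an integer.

obs 1: x=4 → posterior Inverse-Gamma(5, 18/5)
obs 2: x=3 → posterior Inverse-Gamma(11/2, 41/10)
obs 3: x=5/4 → posterior Inverse-Gamma(6, 701/160)
obs 4: x=-5/2 → posterior Inverse-Gamma(13/2, 2321/160)
obs 5: x=-2 → posterior Inverse-Gamma(7, 3601/160)
obs 6: x=7/2 → posterior Inverse-Gamma(15/2, 3781/160)
obs 7: x=5 → posterior Inverse-Gamma(8, 4501/160)
obs 8: x=1/2 → posterior Inverse-Gamma(17/2, 4681/160)
obs 9: x=-7 → posterior Inverse-Gamma(9, 11161/160)
obs 10: x=-7/2 → posterior Inverse-Gamma(19/2, 13581/160)

k = 10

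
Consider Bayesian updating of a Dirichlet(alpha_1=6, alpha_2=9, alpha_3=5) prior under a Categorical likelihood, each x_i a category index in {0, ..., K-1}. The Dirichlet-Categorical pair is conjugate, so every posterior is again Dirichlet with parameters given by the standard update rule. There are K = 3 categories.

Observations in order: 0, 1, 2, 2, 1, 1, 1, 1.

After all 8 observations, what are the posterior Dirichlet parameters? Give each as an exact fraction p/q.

obs 1: x=0 → posterior Dirichlet(7, 9, 5)
obs 2: x=1 → posterior Dirichlet(7, 10, 5)
obs 3: x=2 → posterior Dirichlet(7, 10, 6)
obs 4: x=2 → posterior Dirichlet(7, 10, 7)
obs 5: x=1 → posterior Dirichlet(7, 11, 7)
obs 6: x=1 → posterior Dirichlet(7, 12, 7)
obs 7: x=1 → posterior Dirichlet(7, 13, 7)
obs 8: x=1 → posterior Dirichlet(7, 14, 7)

alpha_1=7, alpha_2=14, alpha_3=7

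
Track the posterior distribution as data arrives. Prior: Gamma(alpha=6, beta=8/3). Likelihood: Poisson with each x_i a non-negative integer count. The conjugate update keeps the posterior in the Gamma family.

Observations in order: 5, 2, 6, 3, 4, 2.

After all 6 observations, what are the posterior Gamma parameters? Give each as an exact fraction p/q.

obs 1: x=5 → posterior Gamma(11, 11/3)
obs 2: x=2 → posterior Gamma(13, 14/3)
obs 3: x=6 → posterior Gamma(19, 17/3)
obs 4: x=3 → posterior Gamma(22, 20/3)
obs 5: x=4 → posterior Gamma(26, 23/3)
obs 6: x=2 → posterior Gamma(28, 26/3)

alpha=28, beta=26/3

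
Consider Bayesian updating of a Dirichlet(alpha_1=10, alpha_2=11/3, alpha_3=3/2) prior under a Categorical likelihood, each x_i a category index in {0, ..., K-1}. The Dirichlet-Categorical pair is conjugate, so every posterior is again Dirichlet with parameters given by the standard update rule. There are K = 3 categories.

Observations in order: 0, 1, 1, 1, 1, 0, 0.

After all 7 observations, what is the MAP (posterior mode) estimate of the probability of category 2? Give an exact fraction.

3/115

obs 1: x=0 → posterior Dirichlet(11, 11/3, 3/2)
obs 2: x=1 → posterior Dirichlet(11, 14/3, 3/2)
obs 3: x=1 → posterior Dirichlet(11, 17/3, 3/2)
obs 4: x=1 → posterior Dirichlet(11, 20/3, 3/2)
obs 5: x=1 → posterior Dirichlet(11, 23/3, 3/2)
obs 6: x=0 → posterior Dirichlet(12, 23/3, 3/2)
obs 7: x=0 → posterior Dirichlet(13, 23/3, 3/2)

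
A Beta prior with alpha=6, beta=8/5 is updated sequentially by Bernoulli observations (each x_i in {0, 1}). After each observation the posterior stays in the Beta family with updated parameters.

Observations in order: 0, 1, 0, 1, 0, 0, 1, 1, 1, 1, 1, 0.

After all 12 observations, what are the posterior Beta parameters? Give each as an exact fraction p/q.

obs 1: x=0 → posterior Beta(6, 13/5)
obs 2: x=1 → posterior Beta(7, 13/5)
obs 3: x=0 → posterior Beta(7, 18/5)
obs 4: x=1 → posterior Beta(8, 18/5)
obs 5: x=0 → posterior Beta(8, 23/5)
obs 6: x=0 → posterior Beta(8, 28/5)
obs 7: x=1 → posterior Beta(9, 28/5)
obs 8: x=1 → posterior Beta(10, 28/5)
obs 9: x=1 → posterior Beta(11, 28/5)
obs 10: x=1 → posterior Beta(12, 28/5)
obs 11: x=1 → posterior Beta(13, 28/5)
obs 12: x=0 → posterior Beta(13, 33/5)

alpha=13, beta=33/5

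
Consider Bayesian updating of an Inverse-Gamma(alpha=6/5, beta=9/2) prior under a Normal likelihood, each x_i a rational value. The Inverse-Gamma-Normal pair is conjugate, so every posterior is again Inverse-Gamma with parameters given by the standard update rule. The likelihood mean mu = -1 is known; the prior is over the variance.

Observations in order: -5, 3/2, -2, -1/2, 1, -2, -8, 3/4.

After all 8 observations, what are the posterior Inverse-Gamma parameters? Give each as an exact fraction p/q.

obs 1: x=-5 → posterior Inverse-Gamma(17/10, 25/2)
obs 2: x=3/2 → posterior Inverse-Gamma(11/5, 125/8)
obs 3: x=-2 → posterior Inverse-Gamma(27/10, 129/8)
obs 4: x=-1/2 → posterior Inverse-Gamma(16/5, 65/4)
obs 5: x=1 → posterior Inverse-Gamma(37/10, 73/4)
obs 6: x=-2 → posterior Inverse-Gamma(21/5, 75/4)
obs 7: x=-8 → posterior Inverse-Gamma(47/10, 173/4)
obs 8: x=3/4 → posterior Inverse-Gamma(26/5, 1433/32)

alpha=26/5, beta=1433/32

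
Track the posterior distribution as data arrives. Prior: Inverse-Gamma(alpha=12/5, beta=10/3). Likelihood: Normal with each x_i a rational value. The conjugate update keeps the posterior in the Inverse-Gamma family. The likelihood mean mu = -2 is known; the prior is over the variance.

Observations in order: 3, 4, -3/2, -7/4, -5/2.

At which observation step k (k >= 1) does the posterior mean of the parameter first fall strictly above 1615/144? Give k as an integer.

k = 2

obs 1: x=3 → posterior Inverse-Gamma(29/10, 95/6)
obs 2: x=4 → posterior Inverse-Gamma(17/5, 203/6)
obs 3: x=-3/2 → posterior Inverse-Gamma(39/10, 815/24)
obs 4: x=-7/4 → posterior Inverse-Gamma(22/5, 3263/96)
obs 5: x=-5/2 → posterior Inverse-Gamma(49/10, 3275/96)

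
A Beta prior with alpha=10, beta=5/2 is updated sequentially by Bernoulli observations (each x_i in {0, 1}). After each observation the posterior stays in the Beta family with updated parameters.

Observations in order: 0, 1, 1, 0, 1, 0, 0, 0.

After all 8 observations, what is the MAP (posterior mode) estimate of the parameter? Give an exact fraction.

obs 1: x=0 → posterior Beta(10, 7/2)
obs 2: x=1 → posterior Beta(11, 7/2)
obs 3: x=1 → posterior Beta(12, 7/2)
obs 4: x=0 → posterior Beta(12, 9/2)
obs 5: x=1 → posterior Beta(13, 9/2)
obs 6: x=0 → posterior Beta(13, 11/2)
obs 7: x=0 → posterior Beta(13, 13/2)
obs 8: x=0 → posterior Beta(13, 15/2)

24/37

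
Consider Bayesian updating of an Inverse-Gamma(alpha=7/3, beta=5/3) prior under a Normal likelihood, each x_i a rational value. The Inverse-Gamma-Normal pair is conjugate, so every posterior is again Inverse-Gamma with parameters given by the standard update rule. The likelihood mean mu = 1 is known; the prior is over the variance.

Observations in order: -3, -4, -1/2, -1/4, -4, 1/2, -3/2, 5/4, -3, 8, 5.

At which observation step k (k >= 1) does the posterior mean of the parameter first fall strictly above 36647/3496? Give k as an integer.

obs 1: x=-3 → posterior Inverse-Gamma(17/6, 29/3)
obs 2: x=-4 → posterior Inverse-Gamma(10/3, 133/6)
obs 3: x=-1/2 → posterior Inverse-Gamma(23/6, 559/24)
obs 4: x=-1/4 → posterior Inverse-Gamma(13/3, 2311/96)
obs 5: x=-4 → posterior Inverse-Gamma(29/6, 3511/96)
obs 6: x=1/2 → posterior Inverse-Gamma(16/3, 3523/96)
obs 7: x=-3/2 → posterior Inverse-Gamma(35/6, 3823/96)
obs 8: x=5/4 → posterior Inverse-Gamma(19/3, 1913/48)
obs 9: x=-3 → posterior Inverse-Gamma(41/6, 2297/48)
obs 10: x=8 → posterior Inverse-Gamma(22/3, 3473/48)
obs 11: x=5 → posterior Inverse-Gamma(47/6, 3857/48)

k = 10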